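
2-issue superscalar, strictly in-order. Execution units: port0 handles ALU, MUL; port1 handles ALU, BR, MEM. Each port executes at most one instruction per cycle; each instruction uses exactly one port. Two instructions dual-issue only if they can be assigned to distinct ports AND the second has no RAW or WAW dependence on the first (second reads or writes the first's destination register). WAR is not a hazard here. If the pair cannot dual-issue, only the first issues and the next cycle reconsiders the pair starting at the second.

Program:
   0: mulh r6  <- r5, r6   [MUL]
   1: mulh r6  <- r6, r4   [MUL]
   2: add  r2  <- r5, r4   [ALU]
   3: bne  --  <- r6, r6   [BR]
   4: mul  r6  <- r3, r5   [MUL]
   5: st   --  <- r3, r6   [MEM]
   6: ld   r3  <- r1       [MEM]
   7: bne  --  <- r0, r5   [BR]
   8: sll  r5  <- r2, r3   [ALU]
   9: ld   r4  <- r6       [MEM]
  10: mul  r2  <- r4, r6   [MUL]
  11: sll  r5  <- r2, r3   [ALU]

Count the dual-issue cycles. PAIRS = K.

PAIRS = 3

[0] i0  mulh  -- no-port MUL/MUL
[1] i1&i2  mulh/add  -- 2-wide
[2] i3&i4  bne/mul  -- 2-wide
[3] i5  st  -- no-port MEM/MEM
[4] i6  ld  -- no-port MEM/BR
[5] i7&i8  bne/sll  -- 2-wide
[6] i9  ld  -- RAW r4
[7] i10  mul  -- RAW r2
[8] i11  sll  -- tail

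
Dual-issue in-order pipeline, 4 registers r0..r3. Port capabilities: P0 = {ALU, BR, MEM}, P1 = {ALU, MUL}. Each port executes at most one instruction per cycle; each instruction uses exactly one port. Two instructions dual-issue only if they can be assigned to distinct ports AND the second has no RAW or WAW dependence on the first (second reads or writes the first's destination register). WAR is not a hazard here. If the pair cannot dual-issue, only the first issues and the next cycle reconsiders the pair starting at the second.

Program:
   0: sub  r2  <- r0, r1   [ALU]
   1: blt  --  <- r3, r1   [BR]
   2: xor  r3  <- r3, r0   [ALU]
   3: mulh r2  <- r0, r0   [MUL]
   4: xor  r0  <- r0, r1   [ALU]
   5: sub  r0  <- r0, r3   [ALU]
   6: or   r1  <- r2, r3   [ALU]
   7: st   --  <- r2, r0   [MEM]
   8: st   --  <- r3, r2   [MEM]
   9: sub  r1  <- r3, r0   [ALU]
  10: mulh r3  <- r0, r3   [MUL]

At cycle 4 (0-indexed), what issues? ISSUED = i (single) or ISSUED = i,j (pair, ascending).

ISSUED = 7

  cy0 -> i0&i1 (sub.ALU+blt.BR) 2-wide
  cy1 -> i2&i3 (xor.ALU+mulh.MUL) 2-wide
  cy2 -> i4 (xor.ALU) RAW+WAW r0
  cy3 -> i5&i6 (sub.ALU+or.ALU) 2-wide
  cy4 -> i7 (st.MEM) no-port MEM/MEM
  cy5 -> i8&i9 (st.MEM+sub.ALU) 2-wide
  cy6 -> i10 (mulh.MUL) tail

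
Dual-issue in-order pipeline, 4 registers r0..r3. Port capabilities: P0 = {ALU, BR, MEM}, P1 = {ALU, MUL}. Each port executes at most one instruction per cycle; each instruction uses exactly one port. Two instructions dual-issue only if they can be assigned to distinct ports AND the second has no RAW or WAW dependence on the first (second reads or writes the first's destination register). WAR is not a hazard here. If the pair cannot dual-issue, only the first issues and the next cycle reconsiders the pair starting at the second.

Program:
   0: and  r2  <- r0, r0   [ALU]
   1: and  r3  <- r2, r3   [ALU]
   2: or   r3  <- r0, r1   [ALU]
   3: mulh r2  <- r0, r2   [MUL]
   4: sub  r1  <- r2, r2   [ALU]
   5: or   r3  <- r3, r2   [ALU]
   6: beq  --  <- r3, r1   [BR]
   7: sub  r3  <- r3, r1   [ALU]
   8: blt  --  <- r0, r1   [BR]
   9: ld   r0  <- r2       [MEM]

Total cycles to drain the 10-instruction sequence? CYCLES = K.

[0] i0  and  -- RAW r2
[1] i1  and  -- WAW r3
[2] i2&i3  or+mulh  -- pair
[3] i4&i5  sub+or  -- pair
[4] i6&i7  beq+sub  -- pair
[5] i8  blt  -- no-port BR/MEM
[6] i9  ld  -- tail

CYCLES = 7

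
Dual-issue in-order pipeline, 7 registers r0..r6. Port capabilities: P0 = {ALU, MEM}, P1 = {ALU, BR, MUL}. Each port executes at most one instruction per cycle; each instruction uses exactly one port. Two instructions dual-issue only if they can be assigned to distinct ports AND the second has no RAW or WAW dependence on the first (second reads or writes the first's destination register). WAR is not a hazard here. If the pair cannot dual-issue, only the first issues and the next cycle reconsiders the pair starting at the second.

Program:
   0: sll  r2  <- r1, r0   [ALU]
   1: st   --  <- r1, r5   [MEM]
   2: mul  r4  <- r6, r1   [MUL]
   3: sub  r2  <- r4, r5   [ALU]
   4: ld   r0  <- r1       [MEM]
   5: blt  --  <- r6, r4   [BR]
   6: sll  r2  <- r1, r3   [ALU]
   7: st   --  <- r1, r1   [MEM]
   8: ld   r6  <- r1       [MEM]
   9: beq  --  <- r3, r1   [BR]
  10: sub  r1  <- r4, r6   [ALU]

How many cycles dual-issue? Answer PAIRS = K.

PAIRS = 4

[0] i0/i1  sll.ALU/st.MEM  -- 2-wide
[1] i2  mul.MUL  -- RAW r4
[2] i3/i4  sub.ALU/ld.MEM  -- 2-wide
[3] i5/i6  blt.BR/sll.ALU  -- 2-wide
[4] i7  st.MEM  -- no-port MEM/MEM
[5] i8/i9  ld.MEM/beq.BR  -- 2-wide
[6] i10  sub.ALU  -- tail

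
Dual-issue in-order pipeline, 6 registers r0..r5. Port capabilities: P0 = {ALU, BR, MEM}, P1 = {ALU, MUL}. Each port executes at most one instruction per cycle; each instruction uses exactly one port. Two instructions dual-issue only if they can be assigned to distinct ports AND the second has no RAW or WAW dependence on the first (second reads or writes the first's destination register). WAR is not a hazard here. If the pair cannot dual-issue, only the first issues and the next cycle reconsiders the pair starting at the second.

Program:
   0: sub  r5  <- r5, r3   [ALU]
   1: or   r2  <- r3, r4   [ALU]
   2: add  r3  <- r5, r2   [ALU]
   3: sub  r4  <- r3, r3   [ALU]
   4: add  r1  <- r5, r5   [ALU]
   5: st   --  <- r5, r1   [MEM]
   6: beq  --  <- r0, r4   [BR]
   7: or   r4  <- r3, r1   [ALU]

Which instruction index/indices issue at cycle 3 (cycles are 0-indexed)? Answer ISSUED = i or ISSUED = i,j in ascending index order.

ISSUED = 5

  cy0 -> i0/i1 (sub;or) pair
  cy1 -> i2 (add) RAW r3
  cy2 -> i3/i4 (sub;add) pair
  cy3 -> i5 (st) no-port MEM/BR
  cy4 -> i6/i7 (beq;or) pair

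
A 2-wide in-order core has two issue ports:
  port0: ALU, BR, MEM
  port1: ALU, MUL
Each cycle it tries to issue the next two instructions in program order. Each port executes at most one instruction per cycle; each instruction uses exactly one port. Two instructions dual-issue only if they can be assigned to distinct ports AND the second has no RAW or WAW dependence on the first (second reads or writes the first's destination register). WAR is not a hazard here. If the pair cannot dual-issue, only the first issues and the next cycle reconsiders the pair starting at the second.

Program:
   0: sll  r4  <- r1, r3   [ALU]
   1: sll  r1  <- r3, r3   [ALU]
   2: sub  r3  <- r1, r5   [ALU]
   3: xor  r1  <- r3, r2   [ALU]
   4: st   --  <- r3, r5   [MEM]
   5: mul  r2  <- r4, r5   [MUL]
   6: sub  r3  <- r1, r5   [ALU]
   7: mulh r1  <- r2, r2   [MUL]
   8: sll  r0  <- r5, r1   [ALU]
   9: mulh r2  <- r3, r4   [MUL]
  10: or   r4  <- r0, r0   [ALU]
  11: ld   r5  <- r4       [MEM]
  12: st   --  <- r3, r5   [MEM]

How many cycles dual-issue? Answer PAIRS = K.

0. sll.ALU+sll.ALU @i0,i1  | dual
1. sub.ALU @i2  | RAW r3
2. xor.ALU+st.MEM @i3,i4  | dual
3. mul.MUL+sub.ALU @i5,i6  | dual
4. mulh.MUL @i7  | RAW r1
5. sll.ALU+mulh.MUL @i8,i9  | dual
6. or.ALU @i10  | RAW r4
7. ld.MEM @i11  | no-port MEM/MEM
8. st.MEM @i12  | tail

PAIRS = 4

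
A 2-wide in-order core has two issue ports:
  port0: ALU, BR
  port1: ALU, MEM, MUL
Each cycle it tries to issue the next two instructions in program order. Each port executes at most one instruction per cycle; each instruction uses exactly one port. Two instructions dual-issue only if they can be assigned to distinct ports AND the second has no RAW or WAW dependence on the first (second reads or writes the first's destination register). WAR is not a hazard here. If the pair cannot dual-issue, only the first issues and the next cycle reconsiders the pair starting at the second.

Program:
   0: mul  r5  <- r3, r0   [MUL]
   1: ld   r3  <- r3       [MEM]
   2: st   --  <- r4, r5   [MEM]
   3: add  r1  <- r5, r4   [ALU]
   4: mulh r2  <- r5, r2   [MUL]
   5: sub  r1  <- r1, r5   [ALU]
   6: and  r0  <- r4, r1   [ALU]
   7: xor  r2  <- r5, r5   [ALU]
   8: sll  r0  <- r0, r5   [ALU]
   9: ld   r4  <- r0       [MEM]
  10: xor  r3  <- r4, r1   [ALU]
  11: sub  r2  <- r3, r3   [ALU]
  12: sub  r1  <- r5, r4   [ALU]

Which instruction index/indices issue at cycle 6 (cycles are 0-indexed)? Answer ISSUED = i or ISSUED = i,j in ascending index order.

c0: i0 mul  no-port MUL/MEM
c1: i1 ld  no-port MEM/MEM
c2: i2/i3 st+add  2-wide
c3: i4/i5 mulh+sub  2-wide
c4: i6/i7 and+xor  2-wide
c5: i8 sll  RAW r0
c6: i9 ld  RAW r4
c7: i10 xor  RAW r3
c8: i11/i12 sub+sub  2-wide

ISSUED = 9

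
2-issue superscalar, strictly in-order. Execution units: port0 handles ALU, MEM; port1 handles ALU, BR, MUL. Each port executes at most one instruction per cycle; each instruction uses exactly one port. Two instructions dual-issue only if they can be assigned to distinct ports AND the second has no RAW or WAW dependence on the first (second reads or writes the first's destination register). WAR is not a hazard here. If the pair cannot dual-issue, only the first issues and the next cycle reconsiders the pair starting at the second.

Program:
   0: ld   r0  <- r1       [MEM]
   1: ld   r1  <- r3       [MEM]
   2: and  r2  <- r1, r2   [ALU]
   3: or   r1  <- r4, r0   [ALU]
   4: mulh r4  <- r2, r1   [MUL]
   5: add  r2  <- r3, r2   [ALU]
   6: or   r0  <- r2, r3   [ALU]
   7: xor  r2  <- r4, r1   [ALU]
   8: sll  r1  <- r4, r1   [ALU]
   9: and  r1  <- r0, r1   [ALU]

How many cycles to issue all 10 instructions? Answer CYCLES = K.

CYCLES = 7

#0 head=0: ld i0 no-port MEM/MEM
#1 head=1: ld i1 RAW r1
#2 head=2: and;or i2/i3 pair
#3 head=4: mulh;add i4/i5 pair
#4 head=6: or;xor i6/i7 pair
#5 head=8: sll i8 RAW+WAW r1
#6 head=9: and i9 tail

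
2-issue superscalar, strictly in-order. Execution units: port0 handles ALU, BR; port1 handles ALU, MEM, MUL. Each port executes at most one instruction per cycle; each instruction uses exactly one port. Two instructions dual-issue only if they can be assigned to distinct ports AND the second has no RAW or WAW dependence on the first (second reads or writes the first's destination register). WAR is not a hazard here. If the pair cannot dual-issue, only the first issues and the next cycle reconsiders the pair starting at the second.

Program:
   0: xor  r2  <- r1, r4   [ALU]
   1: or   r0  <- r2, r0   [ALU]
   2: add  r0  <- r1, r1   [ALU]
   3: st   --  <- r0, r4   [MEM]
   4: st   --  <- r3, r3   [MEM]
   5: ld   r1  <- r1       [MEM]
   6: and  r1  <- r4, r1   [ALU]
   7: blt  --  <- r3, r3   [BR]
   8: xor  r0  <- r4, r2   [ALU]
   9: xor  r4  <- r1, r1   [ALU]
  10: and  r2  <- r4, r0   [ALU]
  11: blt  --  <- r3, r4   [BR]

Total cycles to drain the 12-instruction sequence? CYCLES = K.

CYCLES = 9

[0] i0  xor.ALU  -- RAW r2
[1] i1  or.ALU  -- WAW r0
[2] i2  add.ALU  -- RAW r0
[3] i3  st.MEM  -- no-port MEM/MEM
[4] i4  st.MEM  -- no-port MEM/MEM
[5] i5  ld.MEM  -- RAW+WAW r1
[6] i6/i7  and.ALU;blt.BR  -- dual
[7] i8/i9  xor.ALU;xor.ALU  -- dual
[8] i10/i11  and.ALU;blt.BR  -- dual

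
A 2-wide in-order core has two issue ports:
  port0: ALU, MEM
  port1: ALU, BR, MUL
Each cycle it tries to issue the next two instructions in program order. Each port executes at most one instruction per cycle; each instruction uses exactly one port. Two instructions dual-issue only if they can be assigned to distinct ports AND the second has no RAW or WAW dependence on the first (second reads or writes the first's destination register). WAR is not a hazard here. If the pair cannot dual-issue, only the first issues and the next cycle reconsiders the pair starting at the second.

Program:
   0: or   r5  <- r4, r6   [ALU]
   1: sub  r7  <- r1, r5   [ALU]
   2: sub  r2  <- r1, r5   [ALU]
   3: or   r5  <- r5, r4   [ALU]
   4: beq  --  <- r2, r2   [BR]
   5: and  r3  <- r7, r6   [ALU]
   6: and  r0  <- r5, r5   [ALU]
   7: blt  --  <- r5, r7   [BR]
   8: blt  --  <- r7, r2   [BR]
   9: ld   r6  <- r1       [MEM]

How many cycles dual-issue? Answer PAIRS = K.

0. or.ALU @i0  | RAW r5
1. sub.ALU+sub.ALU @i1+i2  | pair
2. or.ALU+beq.BR @i3+i4  | pair
3. and.ALU+and.ALU @i5+i6  | pair
4. blt.BR @i7  | no-port BR/BR
5. blt.BR+ld.MEM @i8+i9  | pair

PAIRS = 4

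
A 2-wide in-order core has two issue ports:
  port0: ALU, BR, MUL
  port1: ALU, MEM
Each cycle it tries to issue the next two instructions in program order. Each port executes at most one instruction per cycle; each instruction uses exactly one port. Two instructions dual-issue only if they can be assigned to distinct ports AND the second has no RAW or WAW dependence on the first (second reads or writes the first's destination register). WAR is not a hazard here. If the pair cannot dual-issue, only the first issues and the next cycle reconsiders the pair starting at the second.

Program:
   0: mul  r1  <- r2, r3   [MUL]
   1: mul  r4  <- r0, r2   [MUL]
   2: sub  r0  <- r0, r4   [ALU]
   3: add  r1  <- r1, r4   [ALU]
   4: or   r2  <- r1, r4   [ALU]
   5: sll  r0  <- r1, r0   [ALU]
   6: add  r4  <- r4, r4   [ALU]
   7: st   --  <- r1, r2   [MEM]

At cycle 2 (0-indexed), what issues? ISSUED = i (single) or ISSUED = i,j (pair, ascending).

ISSUED = 2,3

t=0 i0:mul.MUL ; no-port MUL/MUL
t=1 i1:mul.MUL ; RAW r4
t=2 i2+i3:sub.ALU add.ALU ; dual
t=3 i4+i5:or.ALU sll.ALU ; dual
t=4 i6+i7:add.ALU st.MEM ; dual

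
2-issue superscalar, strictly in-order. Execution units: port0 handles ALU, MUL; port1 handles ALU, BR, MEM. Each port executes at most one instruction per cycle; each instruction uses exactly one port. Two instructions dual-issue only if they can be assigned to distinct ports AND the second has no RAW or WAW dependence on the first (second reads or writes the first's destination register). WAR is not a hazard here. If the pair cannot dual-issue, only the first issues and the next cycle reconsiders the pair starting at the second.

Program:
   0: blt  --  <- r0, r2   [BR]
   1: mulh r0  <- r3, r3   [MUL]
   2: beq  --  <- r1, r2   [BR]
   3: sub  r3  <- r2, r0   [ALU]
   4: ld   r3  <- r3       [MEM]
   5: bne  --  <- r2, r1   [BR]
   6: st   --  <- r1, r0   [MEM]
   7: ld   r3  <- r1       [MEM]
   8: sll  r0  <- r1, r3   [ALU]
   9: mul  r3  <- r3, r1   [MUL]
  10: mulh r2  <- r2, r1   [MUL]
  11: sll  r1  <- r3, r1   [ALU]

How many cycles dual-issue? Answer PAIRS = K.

PAIRS = 4

0. blt.BR+mulh.MUL @i0/i1  | dual
1. beq.BR+sub.ALU @i2/i3  | dual
2. ld.MEM @i4  | no-port MEM/BR
3. bne.BR @i5  | no-port BR/MEM
4. st.MEM @i6  | no-port MEM/MEM
5. ld.MEM @i7  | RAW r3
6. sll.ALU+mul.MUL @i8/i9  | dual
7. mulh.MUL+sll.ALU @i10/i11  | dual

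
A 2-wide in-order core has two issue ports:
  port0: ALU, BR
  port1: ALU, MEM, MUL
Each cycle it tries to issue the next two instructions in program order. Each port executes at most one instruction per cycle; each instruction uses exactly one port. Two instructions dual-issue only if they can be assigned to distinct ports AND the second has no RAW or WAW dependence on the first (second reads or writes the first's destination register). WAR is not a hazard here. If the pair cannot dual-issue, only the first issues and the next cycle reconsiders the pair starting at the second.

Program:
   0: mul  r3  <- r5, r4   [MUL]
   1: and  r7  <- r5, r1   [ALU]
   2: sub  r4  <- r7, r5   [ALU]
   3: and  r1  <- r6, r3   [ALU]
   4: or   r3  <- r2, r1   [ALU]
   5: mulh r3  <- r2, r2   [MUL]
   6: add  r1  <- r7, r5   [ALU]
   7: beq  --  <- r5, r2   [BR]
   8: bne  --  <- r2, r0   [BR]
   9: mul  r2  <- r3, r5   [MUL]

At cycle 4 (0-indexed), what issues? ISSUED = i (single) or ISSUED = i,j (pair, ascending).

ISSUED = 7

[0] i0&i1  mul/and  -- dual
[1] i2&i3  sub/and  -- dual
[2] i4  or  -- WAW r3
[3] i5&i6  mulh/add  -- dual
[4] i7  beq  -- no-port BR/BR
[5] i8&i9  bne/mul  -- dual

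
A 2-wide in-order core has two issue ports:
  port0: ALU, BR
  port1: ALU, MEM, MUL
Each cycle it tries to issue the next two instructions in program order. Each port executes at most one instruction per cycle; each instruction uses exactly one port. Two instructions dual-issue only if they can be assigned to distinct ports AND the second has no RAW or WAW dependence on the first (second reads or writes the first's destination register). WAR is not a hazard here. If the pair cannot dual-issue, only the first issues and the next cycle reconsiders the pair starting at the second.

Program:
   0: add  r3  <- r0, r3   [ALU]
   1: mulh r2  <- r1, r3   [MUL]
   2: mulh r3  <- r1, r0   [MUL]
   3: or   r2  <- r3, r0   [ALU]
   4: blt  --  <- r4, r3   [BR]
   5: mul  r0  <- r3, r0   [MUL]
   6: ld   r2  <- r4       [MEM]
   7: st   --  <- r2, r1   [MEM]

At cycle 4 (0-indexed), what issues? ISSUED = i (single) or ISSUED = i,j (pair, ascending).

#0 head=0: add i0 RAW r3
#1 head=1: mulh i1 no-port MUL/MUL
#2 head=2: mulh i2 RAW r3
#3 head=3: or;blt i3,i4 dual
#4 head=5: mul i5 no-port MUL/MEM
#5 head=6: ld i6 no-port MEM/MEM
#6 head=7: st i7 tail

ISSUED = 5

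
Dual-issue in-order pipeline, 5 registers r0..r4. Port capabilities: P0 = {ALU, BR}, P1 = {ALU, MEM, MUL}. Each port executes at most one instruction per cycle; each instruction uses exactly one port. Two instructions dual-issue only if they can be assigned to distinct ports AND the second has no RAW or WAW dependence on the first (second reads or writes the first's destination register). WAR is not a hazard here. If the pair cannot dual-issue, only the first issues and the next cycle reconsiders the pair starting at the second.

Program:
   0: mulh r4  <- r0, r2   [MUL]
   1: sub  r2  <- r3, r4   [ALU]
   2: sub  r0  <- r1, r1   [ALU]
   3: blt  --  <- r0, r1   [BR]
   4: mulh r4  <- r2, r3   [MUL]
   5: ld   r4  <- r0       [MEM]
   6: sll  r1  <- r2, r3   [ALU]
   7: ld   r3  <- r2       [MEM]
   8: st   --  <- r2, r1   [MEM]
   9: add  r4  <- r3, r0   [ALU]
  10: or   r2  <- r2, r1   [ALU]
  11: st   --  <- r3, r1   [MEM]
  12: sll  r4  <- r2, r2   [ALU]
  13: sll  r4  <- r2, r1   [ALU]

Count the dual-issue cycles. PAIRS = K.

0. mulh.MUL @i0  | RAW r4
1. sub.ALU;sub.ALU @i1,i2  | 2-wide
2. blt.BR;mulh.MUL @i3,i4  | 2-wide
3. ld.MEM;sll.ALU @i5,i6  | 2-wide
4. ld.MEM @i7  | no-port MEM/MEM
5. st.MEM;add.ALU @i8,i9  | 2-wide
6. or.ALU;st.MEM @i10,i11  | 2-wide
7. sll.ALU @i12  | WAW r4
8. sll.ALU @i13  | tail

PAIRS = 5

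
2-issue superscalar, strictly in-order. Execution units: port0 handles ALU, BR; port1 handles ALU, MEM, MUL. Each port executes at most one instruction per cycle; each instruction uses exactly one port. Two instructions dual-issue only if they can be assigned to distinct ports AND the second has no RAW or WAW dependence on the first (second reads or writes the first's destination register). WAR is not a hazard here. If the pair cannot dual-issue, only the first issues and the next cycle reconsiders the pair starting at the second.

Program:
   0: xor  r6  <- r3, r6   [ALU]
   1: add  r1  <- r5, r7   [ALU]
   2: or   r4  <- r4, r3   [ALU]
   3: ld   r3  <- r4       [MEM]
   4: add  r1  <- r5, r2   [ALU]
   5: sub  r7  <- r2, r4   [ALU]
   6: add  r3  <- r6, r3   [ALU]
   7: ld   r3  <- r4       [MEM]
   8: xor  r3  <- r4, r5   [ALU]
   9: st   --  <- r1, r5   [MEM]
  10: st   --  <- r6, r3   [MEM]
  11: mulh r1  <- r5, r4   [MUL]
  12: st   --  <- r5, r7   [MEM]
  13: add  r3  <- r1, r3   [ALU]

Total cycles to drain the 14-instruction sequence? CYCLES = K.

#0 head=0: xor;add i0,i1 dual
#1 head=2: or i2 RAW r4
#2 head=3: ld;add i3,i4 dual
#3 head=5: sub;add i5,i6 dual
#4 head=7: ld i7 WAW r3
#5 head=8: xor;st i8,i9 dual
#6 head=10: st i10 no-port MEM/MUL
#7 head=11: mulh i11 no-port MUL/MEM
#8 head=12: st;add i12,i13 dual

CYCLES = 9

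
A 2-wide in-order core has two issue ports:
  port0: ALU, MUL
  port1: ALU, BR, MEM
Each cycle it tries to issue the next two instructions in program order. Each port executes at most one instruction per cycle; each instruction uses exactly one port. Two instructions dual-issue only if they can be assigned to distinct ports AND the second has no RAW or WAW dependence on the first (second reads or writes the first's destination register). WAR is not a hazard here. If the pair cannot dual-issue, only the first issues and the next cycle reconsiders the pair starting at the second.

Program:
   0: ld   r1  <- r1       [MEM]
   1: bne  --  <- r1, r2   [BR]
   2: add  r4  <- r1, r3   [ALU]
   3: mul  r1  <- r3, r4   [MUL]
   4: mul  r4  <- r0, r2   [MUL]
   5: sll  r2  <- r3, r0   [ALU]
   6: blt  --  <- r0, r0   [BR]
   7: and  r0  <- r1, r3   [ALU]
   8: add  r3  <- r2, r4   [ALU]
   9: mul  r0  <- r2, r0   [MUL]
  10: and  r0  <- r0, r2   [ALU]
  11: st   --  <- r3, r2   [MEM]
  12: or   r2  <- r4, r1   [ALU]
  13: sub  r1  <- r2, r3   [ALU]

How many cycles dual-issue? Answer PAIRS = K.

0. ld @i0  | no-port MEM/BR
1. bne add @i1&i2  | dual
2. mul @i3  | no-port MUL/MUL
3. mul sll @i4&i5  | dual
4. blt and @i6&i7  | dual
5. add mul @i8&i9  | dual
6. and st @i10&i11  | dual
7. or @i12  | RAW r2
8. sub @i13  | tail

PAIRS = 5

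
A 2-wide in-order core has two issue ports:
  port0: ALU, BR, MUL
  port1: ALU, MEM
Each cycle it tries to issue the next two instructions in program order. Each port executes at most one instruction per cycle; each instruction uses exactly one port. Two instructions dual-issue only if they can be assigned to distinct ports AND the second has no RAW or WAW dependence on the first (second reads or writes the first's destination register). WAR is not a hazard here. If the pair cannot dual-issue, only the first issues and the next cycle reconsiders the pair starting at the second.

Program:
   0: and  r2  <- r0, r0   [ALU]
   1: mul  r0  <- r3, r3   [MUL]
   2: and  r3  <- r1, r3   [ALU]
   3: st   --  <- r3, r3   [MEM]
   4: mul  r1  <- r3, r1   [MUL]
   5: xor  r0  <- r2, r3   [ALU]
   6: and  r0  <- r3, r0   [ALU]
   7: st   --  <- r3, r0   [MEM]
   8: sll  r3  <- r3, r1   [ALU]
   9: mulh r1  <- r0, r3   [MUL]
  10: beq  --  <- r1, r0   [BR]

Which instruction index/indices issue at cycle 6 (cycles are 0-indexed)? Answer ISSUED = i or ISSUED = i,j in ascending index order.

ISSUED = 9

t=0 i0&i1:and/mul ; 2-wide
t=1 i2:and ; RAW r3
t=2 i3&i4:st/mul ; 2-wide
t=3 i5:xor ; RAW+WAW r0
t=4 i6:and ; RAW r0
t=5 i7&i8:st/sll ; 2-wide
t=6 i9:mulh ; no-port MUL/BR
t=7 i10:beq ; tail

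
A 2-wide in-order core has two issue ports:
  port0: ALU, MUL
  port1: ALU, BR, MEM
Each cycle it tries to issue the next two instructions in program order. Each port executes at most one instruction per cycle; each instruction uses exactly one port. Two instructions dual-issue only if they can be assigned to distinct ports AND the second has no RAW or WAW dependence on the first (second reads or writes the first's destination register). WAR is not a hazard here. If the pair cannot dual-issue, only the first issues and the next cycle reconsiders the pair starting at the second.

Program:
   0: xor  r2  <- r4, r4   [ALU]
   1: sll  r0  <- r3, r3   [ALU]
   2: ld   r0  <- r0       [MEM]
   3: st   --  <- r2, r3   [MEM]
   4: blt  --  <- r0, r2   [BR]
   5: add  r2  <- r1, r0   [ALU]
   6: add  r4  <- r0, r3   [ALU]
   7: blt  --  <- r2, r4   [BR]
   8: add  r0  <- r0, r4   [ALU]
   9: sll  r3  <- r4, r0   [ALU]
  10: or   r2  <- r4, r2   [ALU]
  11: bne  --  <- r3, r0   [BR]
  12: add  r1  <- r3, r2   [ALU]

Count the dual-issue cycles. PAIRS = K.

PAIRS = 5

  cy0 -> i0/i1 (xor/sll) 2-wide
  cy1 -> i2 (ld) no-port MEM/MEM
  cy2 -> i3 (st) no-port MEM/BR
  cy3 -> i4/i5 (blt/add) 2-wide
  cy4 -> i6 (add) RAW r4
  cy5 -> i7/i8 (blt/add) 2-wide
  cy6 -> i9/i10 (sll/or) 2-wide
  cy7 -> i11/i12 (bne/add) 2-wide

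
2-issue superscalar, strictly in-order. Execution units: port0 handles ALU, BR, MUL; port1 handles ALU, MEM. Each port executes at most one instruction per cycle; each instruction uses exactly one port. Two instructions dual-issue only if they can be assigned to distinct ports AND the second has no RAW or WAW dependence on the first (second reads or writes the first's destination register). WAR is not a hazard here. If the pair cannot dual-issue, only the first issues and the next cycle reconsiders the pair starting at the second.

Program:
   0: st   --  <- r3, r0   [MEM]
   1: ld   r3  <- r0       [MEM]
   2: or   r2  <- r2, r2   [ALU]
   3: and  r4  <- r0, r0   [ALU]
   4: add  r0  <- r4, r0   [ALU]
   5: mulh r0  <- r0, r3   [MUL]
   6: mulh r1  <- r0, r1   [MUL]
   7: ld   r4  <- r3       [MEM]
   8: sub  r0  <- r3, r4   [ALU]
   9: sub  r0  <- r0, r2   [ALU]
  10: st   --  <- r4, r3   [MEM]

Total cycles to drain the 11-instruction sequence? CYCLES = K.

CYCLES = 8

[0] i0  st  -- no-port MEM/MEM
[1] i1,i2  ld;or  -- 2-wide
[2] i3  and  -- RAW r4
[3] i4  add  -- RAW+WAW r0
[4] i5  mulh  -- no-port MUL/MUL
[5] i6,i7  mulh;ld  -- 2-wide
[6] i8  sub  -- RAW+WAW r0
[7] i9,i10  sub;st  -- 2-wide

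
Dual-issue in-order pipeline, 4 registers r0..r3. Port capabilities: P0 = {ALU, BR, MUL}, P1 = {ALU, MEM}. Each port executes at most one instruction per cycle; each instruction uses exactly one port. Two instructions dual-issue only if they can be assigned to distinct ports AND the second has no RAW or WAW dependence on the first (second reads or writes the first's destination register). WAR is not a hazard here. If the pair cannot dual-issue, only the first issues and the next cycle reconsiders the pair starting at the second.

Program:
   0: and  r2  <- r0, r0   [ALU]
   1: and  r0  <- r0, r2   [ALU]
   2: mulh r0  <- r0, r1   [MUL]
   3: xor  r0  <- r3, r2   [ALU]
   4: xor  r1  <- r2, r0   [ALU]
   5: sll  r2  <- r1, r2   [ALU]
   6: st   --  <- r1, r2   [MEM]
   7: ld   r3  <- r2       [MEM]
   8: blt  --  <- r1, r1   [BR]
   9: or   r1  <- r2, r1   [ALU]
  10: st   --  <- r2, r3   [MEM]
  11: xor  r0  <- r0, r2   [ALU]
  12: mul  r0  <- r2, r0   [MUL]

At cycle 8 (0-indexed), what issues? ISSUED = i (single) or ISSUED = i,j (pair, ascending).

ISSUED = 9,10

c0: i0 and.ALU  RAW r2
c1: i1 and.ALU  RAW+WAW r0
c2: i2 mulh.MUL  WAW r0
c3: i3 xor.ALU  RAW r0
c4: i4 xor.ALU  RAW r1
c5: i5 sll.ALU  RAW r2
c6: i6 st.MEM  no-port MEM/MEM
c7: i7/i8 ld.MEM/blt.BR  2-wide
c8: i9/i10 or.ALU/st.MEM  2-wide
c9: i11 xor.ALU  RAW+WAW r0
c10: i12 mul.MUL  tail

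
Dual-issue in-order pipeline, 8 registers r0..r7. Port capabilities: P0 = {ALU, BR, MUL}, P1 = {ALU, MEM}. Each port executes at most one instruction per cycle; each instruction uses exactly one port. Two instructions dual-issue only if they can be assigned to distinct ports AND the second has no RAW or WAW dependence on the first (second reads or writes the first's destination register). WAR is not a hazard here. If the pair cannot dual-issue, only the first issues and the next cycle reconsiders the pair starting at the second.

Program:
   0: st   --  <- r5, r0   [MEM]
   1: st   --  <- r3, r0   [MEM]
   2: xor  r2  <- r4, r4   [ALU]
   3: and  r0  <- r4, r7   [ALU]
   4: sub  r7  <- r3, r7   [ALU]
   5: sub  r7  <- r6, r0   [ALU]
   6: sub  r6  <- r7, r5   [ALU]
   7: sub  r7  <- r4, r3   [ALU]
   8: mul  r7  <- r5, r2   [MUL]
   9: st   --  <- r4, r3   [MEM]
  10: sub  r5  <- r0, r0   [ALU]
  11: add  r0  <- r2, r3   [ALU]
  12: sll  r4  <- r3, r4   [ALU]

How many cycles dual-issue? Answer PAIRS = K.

  cy0 -> i0 (st.MEM) no-port MEM/MEM
  cy1 -> i1&i2 (st.MEM/xor.ALU) pair
  cy2 -> i3&i4 (and.ALU/sub.ALU) pair
  cy3 -> i5 (sub.ALU) RAW r7
  cy4 -> i6&i7 (sub.ALU/sub.ALU) pair
  cy5 -> i8&i9 (mul.MUL/st.MEM) pair
  cy6 -> i10&i11 (sub.ALU/add.ALU) pair
  cy7 -> i12 (sll.ALU) tail

PAIRS = 5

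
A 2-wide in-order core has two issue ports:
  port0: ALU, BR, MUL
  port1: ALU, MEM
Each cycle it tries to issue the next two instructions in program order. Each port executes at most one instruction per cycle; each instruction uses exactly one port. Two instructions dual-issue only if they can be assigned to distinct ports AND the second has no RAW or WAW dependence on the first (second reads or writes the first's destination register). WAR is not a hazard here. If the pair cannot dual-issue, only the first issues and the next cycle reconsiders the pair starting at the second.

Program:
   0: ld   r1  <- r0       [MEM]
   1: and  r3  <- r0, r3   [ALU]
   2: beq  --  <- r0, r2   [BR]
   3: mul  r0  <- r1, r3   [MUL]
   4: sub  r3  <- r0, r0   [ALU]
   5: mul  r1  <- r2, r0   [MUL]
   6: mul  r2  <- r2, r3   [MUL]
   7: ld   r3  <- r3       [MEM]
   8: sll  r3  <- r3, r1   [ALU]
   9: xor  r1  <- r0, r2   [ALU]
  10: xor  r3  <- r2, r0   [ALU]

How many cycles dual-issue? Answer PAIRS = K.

PAIRS = 4

  cy0 -> i0,i1 (ld.MEM/and.ALU) pair
  cy1 -> i2 (beq.BR) no-port BR/MUL
  cy2 -> i3 (mul.MUL) RAW r0
  cy3 -> i4,i5 (sub.ALU/mul.MUL) pair
  cy4 -> i6,i7 (mul.MUL/ld.MEM) pair
  cy5 -> i8,i9 (sll.ALU/xor.ALU) pair
  cy6 -> i10 (xor.ALU) tail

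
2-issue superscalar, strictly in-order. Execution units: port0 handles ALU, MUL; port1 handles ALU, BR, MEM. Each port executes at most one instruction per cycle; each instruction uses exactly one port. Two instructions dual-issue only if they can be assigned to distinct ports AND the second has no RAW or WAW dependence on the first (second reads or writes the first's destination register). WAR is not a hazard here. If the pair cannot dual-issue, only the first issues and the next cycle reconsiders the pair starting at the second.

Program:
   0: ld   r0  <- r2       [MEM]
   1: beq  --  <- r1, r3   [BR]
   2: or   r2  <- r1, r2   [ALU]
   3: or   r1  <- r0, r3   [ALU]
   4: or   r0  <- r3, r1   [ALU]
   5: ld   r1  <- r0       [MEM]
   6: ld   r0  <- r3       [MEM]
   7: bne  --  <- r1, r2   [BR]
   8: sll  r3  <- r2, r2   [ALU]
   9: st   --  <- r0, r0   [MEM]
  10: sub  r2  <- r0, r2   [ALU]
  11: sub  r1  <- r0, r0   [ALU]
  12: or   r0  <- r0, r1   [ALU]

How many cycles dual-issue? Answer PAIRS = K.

PAIRS = 3

#0 head=0: ld i0 no-port MEM/BR
#1 head=1: beq/or i1,i2 pair
#2 head=3: or i3 RAW r1
#3 head=4: or i4 RAW r0
#4 head=5: ld i5 no-port MEM/MEM
#5 head=6: ld i6 no-port MEM/BR
#6 head=7: bne/sll i7,i8 pair
#7 head=9: st/sub i9,i10 pair
#8 head=11: sub i11 RAW r1
#9 head=12: or i12 tail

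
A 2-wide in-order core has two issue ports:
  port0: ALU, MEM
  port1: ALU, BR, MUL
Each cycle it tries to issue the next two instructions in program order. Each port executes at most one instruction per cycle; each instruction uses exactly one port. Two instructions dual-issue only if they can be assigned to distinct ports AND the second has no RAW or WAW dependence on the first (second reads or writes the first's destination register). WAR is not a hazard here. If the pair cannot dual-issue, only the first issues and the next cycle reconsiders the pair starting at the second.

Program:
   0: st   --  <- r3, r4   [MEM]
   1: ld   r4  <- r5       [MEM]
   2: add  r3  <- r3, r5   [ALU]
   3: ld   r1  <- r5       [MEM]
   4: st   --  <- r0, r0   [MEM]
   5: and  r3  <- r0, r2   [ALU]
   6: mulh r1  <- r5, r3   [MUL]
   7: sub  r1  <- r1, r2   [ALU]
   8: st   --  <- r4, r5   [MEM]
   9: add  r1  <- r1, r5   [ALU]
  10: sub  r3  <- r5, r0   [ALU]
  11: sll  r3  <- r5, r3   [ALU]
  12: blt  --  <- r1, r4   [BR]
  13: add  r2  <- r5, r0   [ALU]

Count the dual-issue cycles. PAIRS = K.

PAIRS = 5

t=0 i0:st.MEM ; no-port MEM/MEM
t=1 i1/i2:ld.MEM;add.ALU ; pair
t=2 i3:ld.MEM ; no-port MEM/MEM
t=3 i4/i5:st.MEM;and.ALU ; pair
t=4 i6:mulh.MUL ; RAW+WAW r1
t=5 i7/i8:sub.ALU;st.MEM ; pair
t=6 i9/i10:add.ALU;sub.ALU ; pair
t=7 i11/i12:sll.ALU;blt.BR ; pair
t=8 i13:add.ALU ; tail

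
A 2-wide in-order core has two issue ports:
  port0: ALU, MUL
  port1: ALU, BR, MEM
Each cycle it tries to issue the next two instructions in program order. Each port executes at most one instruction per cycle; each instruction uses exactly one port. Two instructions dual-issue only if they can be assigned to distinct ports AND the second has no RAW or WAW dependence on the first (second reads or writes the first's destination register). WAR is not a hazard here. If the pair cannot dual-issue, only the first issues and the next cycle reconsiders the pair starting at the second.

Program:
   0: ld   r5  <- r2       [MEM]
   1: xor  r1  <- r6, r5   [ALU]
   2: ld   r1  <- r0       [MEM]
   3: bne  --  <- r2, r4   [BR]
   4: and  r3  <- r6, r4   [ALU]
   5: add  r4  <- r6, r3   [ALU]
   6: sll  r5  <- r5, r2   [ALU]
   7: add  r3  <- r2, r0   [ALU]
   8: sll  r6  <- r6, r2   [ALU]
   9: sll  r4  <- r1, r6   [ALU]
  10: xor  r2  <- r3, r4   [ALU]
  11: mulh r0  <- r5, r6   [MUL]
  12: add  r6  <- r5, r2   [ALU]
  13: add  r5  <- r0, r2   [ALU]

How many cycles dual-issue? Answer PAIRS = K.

  cy0 -> i0 (ld.MEM) RAW r5
  cy1 -> i1 (xor.ALU) WAW r1
  cy2 -> i2 (ld.MEM) no-port MEM/BR
  cy3 -> i3+i4 (bne.BR/and.ALU) dual
  cy4 -> i5+i6 (add.ALU/sll.ALU) dual
  cy5 -> i7+i8 (add.ALU/sll.ALU) dual
  cy6 -> i9 (sll.ALU) RAW r4
  cy7 -> i10+i11 (xor.ALU/mulh.MUL) dual
  cy8 -> i12+i13 (add.ALU/add.ALU) dual

PAIRS = 5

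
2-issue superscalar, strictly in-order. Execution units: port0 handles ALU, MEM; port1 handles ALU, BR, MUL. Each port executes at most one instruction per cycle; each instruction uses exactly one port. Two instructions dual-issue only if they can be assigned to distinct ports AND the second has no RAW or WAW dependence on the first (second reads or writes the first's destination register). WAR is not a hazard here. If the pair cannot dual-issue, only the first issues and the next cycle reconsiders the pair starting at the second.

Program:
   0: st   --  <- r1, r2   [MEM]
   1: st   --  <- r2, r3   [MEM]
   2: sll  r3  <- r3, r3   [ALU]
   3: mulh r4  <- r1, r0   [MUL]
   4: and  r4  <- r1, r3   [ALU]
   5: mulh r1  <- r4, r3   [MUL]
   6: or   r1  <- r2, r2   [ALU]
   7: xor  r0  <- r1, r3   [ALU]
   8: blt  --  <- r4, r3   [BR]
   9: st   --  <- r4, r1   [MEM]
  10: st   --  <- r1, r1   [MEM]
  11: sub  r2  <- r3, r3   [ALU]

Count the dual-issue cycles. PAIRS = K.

PAIRS = 3

[0] i0  st  -- no-port MEM/MEM
[1] i1+i2  st sll  -- pair
[2] i3  mulh  -- WAW r4
[3] i4  and  -- RAW r4
[4] i5  mulh  -- WAW r1
[5] i6  or  -- RAW r1
[6] i7+i8  xor blt  -- pair
[7] i9  st  -- no-port MEM/MEM
[8] i10+i11  st sub  -- pair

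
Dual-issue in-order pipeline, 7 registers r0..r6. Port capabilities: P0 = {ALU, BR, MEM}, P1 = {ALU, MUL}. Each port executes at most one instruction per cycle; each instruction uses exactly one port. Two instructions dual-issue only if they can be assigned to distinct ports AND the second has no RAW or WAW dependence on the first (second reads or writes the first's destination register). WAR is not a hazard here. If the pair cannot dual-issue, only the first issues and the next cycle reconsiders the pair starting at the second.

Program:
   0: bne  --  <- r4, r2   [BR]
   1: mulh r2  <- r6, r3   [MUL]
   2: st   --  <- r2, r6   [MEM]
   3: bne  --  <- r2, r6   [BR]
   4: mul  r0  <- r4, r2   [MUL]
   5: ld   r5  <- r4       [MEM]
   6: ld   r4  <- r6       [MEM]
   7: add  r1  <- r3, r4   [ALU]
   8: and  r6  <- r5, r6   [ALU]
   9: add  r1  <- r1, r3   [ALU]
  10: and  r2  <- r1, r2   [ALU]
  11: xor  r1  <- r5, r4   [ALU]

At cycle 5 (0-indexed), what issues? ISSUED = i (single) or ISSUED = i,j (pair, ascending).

0. bne/mulh @i0&i1  | dual
1. st @i2  | no-port MEM/BR
2. bne/mul @i3&i4  | dual
3. ld @i5  | no-port MEM/MEM
4. ld @i6  | RAW r4
5. add/and @i7&i8  | dual
6. add @i9  | RAW r1
7. and/xor @i10&i11  | dual

ISSUED = 7,8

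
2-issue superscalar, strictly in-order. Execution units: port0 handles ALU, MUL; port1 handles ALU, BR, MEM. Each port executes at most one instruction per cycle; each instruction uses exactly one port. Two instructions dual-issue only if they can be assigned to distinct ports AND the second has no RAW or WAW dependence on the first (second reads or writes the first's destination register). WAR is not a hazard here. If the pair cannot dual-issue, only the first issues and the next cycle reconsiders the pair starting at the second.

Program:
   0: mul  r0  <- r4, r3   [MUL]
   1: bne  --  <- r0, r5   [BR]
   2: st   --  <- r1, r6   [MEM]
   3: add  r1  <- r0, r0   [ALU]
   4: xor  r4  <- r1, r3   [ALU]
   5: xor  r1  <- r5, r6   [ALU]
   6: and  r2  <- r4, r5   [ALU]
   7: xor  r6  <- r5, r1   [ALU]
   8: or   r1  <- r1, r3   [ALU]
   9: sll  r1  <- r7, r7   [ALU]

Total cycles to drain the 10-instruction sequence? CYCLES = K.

[0] i0  mul.MUL  -- RAW r0
[1] i1  bne.BR  -- no-port BR/MEM
[2] i2+i3  st.MEM/add.ALU  -- 2-wide
[3] i4+i5  xor.ALU/xor.ALU  -- 2-wide
[4] i6+i7  and.ALU/xor.ALU  -- 2-wide
[5] i8  or.ALU  -- WAW r1
[6] i9  sll.ALU  -- tail

CYCLES = 7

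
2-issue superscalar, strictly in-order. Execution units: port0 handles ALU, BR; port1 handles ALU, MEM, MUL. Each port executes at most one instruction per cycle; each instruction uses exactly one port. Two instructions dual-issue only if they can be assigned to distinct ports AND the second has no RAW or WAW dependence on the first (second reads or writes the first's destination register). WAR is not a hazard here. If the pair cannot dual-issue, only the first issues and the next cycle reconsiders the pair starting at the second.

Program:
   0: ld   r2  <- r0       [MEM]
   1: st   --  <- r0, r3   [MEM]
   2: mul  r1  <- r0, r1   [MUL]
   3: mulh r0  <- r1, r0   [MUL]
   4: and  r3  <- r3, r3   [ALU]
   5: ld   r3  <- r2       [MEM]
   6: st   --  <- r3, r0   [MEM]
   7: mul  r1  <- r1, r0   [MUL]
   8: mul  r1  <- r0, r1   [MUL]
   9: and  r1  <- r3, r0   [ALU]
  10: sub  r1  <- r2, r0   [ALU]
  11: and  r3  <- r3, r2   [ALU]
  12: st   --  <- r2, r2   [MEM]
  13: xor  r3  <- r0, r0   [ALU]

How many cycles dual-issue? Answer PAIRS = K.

PAIRS = 3

t=0 i0:ld.MEM ; no-port MEM/MEM
t=1 i1:st.MEM ; no-port MEM/MUL
t=2 i2:mul.MUL ; no-port MUL/MUL
t=3 i3,i4:mulh.MUL/and.ALU ; pair
t=4 i5:ld.MEM ; no-port MEM/MEM
t=5 i6:st.MEM ; no-port MEM/MUL
t=6 i7:mul.MUL ; no-port MUL/MUL
t=7 i8:mul.MUL ; WAW r1
t=8 i9:and.ALU ; WAW r1
t=9 i10,i11:sub.ALU/and.ALU ; pair
t=10 i12,i13:st.MEM/xor.ALU ; pair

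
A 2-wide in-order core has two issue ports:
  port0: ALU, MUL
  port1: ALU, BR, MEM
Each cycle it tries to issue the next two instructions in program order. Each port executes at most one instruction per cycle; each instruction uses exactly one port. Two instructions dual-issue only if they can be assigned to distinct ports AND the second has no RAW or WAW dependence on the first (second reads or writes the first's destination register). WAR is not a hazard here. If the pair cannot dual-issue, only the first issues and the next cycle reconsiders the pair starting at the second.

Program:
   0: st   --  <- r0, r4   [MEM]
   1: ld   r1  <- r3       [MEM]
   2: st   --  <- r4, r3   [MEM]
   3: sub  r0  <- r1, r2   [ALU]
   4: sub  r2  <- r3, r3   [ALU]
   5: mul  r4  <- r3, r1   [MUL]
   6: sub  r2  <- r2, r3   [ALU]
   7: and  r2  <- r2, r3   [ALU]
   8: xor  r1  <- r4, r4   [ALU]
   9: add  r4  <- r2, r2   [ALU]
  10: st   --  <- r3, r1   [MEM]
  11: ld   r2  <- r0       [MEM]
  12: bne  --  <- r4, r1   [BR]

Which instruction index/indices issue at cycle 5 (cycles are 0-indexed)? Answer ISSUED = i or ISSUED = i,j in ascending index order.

ISSUED = 7,8

c0: i0 st.MEM  no-port MEM/MEM
c1: i1 ld.MEM  no-port MEM/MEM
c2: i2,i3 st.MEM/sub.ALU  pair
c3: i4,i5 sub.ALU/mul.MUL  pair
c4: i6 sub.ALU  RAW+WAW r2
c5: i7,i8 and.ALU/xor.ALU  pair
c6: i9,i10 add.ALU/st.MEM  pair
c7: i11 ld.MEM  no-port MEM/BR
c8: i12 bne.BR  tail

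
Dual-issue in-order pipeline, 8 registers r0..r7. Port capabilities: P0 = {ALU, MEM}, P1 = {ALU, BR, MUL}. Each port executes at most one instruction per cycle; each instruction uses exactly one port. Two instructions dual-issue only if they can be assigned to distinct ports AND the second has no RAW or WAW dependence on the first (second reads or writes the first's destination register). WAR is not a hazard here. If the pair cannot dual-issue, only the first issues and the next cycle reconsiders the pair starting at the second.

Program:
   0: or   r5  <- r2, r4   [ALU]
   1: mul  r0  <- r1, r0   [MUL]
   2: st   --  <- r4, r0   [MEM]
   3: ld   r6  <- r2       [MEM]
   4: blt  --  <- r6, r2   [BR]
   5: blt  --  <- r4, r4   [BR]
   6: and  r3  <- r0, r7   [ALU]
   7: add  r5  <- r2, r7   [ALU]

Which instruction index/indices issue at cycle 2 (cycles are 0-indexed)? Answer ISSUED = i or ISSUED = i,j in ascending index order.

c0: i0&i1 or+mul  pair
c1: i2 st  no-port MEM/MEM
c2: i3 ld  RAW r6
c3: i4 blt  no-port BR/BR
c4: i5&i6 blt+and  pair
c5: i7 add  tail

ISSUED = 3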